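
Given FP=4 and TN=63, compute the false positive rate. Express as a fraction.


FPR = FP / (FP + TN) = 4 / 67 = 4/67.

4/67


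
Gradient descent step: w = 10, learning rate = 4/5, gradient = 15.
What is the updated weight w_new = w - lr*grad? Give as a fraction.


w_new = 10 - 4/5 * 15 = 10 - 12 = -2.

-2


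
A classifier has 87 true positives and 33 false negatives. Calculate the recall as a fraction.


Recall = TP / (TP + FN) = 87 / 120 = 29/40.

29/40


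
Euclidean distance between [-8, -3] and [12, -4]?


d = sqrt(sum of squared differences). (-8-12)^2=400, (-3--4)^2=1. Sum = 401.

sqrt(401)


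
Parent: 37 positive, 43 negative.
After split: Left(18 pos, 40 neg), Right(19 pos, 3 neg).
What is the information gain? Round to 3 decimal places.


H(parent) = 0.9959. H(left) = 0.8936, H(right) = 0.5746. Weighted = (58/80)*0.8936 + (22/80)*0.5746 = 0.8059. IG = 0.9959 - 0.8059 = 0.1900, which rounds to 0.190.

0.190


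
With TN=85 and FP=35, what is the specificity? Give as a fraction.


Specificity = TN / (TN + FP) = 85 / 120 = 17/24.

17/24


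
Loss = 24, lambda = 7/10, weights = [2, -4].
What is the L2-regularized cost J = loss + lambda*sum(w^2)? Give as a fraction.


L2 sq norm = sum(w^2) = 20. J = 24 + 7/10 * 20 = 38.

38


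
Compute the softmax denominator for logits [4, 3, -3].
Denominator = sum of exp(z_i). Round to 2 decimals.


Denom = e^4=54.5982 + e^3=20.0855 + e^-3=0.0498. Sum = 74.7335, which rounds to 74.73.

74.73


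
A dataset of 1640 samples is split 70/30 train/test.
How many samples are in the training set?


Test set = 1640 * 30% = 492. Training set = 1640 - 492 = 1148.

1148


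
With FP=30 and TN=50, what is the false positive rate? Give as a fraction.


FPR = FP / (FP + TN) = 30 / 80 = 3/8.

3/8


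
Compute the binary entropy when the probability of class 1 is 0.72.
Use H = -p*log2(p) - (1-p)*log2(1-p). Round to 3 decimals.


H = -0.72*log2(0.72) - 0.28*log2(0.28) = 0.855.

0.855


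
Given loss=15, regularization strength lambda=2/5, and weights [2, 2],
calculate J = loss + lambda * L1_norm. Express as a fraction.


L1 norm = sum(|w|) = 4. J = 15 + 2/5 * 4 = 83/5.

83/5


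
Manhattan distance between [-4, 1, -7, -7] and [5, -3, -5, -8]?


d = sum of absolute differences: |-4-5|=9 + |1--3|=4 + |-7--5|=2 + |-7--8|=1 = 16.

16


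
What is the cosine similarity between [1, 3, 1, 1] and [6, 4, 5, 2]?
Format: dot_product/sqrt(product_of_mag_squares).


dot = 25. |a|^2 = 12, |b|^2 = 81. cos = 25/sqrt(972).

25/sqrt(972)


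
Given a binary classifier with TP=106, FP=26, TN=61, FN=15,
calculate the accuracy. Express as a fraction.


Accuracy = (TP + TN) / (TP + TN + FP + FN) = (106 + 61) / 208 = 167/208.

167/208


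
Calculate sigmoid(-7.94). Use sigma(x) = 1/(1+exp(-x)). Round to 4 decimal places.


sigma(-7.94) = 1/(1+e^(7.94)) = 1/(1+2807.360508) = 1/2808.360508 = 0.0004.

0.0004


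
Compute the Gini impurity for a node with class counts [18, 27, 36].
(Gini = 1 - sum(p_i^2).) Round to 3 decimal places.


Total = 81. Proportions: 18/81, 27/81, 36/81. sum(p_i^2) = 0.3580. Gini = 1 - 0.3580 = 0.6420, which rounds to 0.642.

0.642


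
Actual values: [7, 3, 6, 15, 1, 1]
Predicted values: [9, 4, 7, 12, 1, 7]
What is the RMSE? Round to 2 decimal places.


MSE = 8.5000. RMSE = sqrt(8.5000) = 2.92.

2.92


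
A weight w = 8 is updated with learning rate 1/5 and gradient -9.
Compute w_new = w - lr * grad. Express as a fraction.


w_new = 8 - 1/5 * -9 = 8 - -9/5 = 49/5.

49/5


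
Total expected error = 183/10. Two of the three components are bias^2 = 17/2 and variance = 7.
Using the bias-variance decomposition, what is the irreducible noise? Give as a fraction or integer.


Total error = bias^2 + variance + irreducible noise. So irreducible noise = 183/10 - 17/2 - 7 = 14/5.

14/5


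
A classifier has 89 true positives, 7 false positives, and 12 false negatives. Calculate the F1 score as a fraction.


Precision = 89/96 = 89/96. Recall = 89/101 = 89/101. F1 = 2*P*R/(P+R) = 178/197.

178/197


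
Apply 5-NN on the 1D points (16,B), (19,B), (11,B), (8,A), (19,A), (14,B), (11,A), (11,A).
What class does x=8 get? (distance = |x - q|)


Distances: |16-8|=8, |19-8|=11, |11-8|=3, |8-8|=0, |19-8|=11, |14-8|=6, |11-8|=3, |11-8|=3. 5 nearest: (8,A), (11,A), (11,A), (11,B), (14,B). Counts: {'A': 3, 'B': 2}. Majority class: A.

A


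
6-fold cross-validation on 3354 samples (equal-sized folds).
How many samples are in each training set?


Each validation fold has 3354/6 = 559 samples. Training set = 3354 - 559 = 2795.

2795


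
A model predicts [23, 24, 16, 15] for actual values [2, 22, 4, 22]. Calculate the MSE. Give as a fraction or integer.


MSE = (1/4) * ((2-23)^2=441 + (22-24)^2=4 + (4-16)^2=144 + (22-15)^2=49). Sum = 638. MSE = 319/2.

319/2


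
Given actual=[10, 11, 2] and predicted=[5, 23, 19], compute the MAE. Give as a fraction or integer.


MAE = (1/3) * (|10-5|=5 + |11-23|=12 + |2-19|=17). Sum = 34. MAE = 34/3.

34/3


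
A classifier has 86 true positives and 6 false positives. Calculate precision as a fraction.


Precision = TP / (TP + FP) = 86 / 92 = 43/46.

43/46


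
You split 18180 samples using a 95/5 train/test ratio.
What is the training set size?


Test set = 18180 * 5% = 909. Training set = 18180 - 909 = 17271.

17271


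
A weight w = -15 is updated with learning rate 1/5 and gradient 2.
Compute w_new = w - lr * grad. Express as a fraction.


w_new = -15 - 1/5 * 2 = -15 - 2/5 = -77/5.

-77/5


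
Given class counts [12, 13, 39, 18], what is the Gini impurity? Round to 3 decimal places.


Total = 82. Proportions: 12/82, 13/82, 39/82, 18/82. sum(p_i^2) = 0.3209. Gini = 1 - 0.3209 = 0.6791, which rounds to 0.679.

0.679


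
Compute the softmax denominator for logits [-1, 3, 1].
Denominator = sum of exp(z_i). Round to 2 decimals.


Denom = e^-1=0.3679 + e^3=20.0855 + e^1=2.7183. Sum = 23.1717, which rounds to 23.17.

23.17


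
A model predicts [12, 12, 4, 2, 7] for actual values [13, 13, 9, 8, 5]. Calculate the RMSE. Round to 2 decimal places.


MSE = 13.4000. RMSE = sqrt(13.4000) = 3.66.

3.66


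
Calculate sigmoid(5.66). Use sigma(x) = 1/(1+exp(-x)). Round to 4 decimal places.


sigma(5.66) = 1/(1+e^(-5.66)) = 1/(1+0.003483) = 1/1.003483 = 0.9965.

0.9965


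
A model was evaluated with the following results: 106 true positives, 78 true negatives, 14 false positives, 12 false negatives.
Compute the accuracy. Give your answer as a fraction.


Accuracy = (TP + TN) / (TP + TN + FP + FN) = (106 + 78) / 210 = 92/105.

92/105


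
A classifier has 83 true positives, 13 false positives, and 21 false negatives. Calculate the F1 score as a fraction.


Precision = 83/96 = 83/96. Recall = 83/104 = 83/104. F1 = 2*P*R/(P+R) = 83/100.

83/100


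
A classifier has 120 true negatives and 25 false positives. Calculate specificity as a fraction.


Specificity = TN / (TN + FP) = 120 / 145 = 24/29.

24/29


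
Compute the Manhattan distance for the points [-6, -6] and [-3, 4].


d = sum of absolute differences: |-6--3|=3 + |-6-4|=10 = 13.

13


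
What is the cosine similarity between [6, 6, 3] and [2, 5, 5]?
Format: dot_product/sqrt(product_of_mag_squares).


dot = 57. |a|^2 = 81, |b|^2 = 54. cos = 57/sqrt(4374).

57/sqrt(4374)


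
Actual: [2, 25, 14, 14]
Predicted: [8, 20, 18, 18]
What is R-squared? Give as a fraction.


Mean(y) = 55/4. SS_res = 93. SS_tot = 1059/4. R^2 = 1 - 93/(1059/4) = 229/353.

229/353


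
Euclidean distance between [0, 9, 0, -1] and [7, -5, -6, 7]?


d = sqrt(sum of squared differences). (0-7)^2=49, (9--5)^2=196, (0--6)^2=36, (-1-7)^2=64. Sum = 345.

sqrt(345)


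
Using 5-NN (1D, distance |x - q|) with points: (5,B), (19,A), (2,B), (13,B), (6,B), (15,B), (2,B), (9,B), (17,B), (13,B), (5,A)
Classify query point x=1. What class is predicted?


Distances: |5-1|=4, |19-1|=18, |2-1|=1, |13-1|=12, |6-1|=5, |15-1|=14, |2-1|=1, |9-1|=8, |17-1|=16, |13-1|=12, |5-1|=4. 5 nearest: (2,B), (2,B), (5,A), (5,B), (6,B). Counts: {'B': 4, 'A': 1}. Majority class: B.

B


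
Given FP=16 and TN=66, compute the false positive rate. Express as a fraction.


FPR = FP / (FP + TN) = 16 / 82 = 8/41.

8/41


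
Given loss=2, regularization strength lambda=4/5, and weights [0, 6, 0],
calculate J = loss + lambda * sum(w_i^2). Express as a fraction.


L2 sq norm = sum(w^2) = 36. J = 2 + 4/5 * 36 = 154/5.

154/5


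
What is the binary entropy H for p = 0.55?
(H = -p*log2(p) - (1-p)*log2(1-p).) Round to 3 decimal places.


H = -0.55*log2(0.55) - 0.45*log2(0.45) = 0.993.

0.993


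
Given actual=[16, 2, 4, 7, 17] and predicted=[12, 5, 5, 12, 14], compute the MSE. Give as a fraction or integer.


MSE = (1/5) * ((16-12)^2=16 + (2-5)^2=9 + (4-5)^2=1 + (7-12)^2=25 + (17-14)^2=9). Sum = 60. MSE = 12.

12


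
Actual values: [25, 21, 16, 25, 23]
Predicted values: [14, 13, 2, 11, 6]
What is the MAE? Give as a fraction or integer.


MAE = (1/5) * (|25-14|=11 + |21-13|=8 + |16-2|=14 + |25-11|=14 + |23-6|=17). Sum = 64. MAE = 64/5.

64/5


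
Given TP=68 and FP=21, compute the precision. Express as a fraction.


Precision = TP / (TP + FP) = 68 / 89 = 68/89.

68/89


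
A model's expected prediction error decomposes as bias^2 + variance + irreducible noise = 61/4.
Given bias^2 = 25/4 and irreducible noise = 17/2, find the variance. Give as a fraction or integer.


Total error = bias^2 + variance + irreducible noise. So variance = 61/4 - 25/4 - 17/2 = 1/2.

1/2


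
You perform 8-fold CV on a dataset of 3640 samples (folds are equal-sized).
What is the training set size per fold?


Each validation fold has 3640/8 = 455 samples. Training set = 3640 - 455 = 3185.

3185


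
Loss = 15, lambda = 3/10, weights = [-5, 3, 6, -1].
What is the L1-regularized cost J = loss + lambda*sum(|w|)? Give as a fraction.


L1 norm = sum(|w|) = 15. J = 15 + 3/10 * 15 = 39/2.

39/2


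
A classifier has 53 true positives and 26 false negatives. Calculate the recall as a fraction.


Recall = TP / (TP + FN) = 53 / 79 = 53/79.

53/79


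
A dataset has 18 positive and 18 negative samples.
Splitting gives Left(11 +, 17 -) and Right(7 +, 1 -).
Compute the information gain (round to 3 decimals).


H(parent) = 1.0000. H(left) = 0.9666, H(right) = 0.5436. Weighted = (28/36)*0.9666 + (8/36)*0.5436 = 0.8726. IG = 1.0000 - 0.8726 = 0.1274, which rounds to 0.127.

0.127


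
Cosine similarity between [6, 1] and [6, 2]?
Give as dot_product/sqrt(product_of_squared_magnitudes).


dot = 38. |a|^2 = 37, |b|^2 = 40. cos = 38/sqrt(1480).

38/sqrt(1480)


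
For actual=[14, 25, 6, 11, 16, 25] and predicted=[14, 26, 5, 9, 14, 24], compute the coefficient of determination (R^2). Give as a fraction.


Mean(y) = 97/6. SS_res = 11. SS_tot = 1745/6. R^2 = 1 - 11/(1745/6) = 1679/1745.

1679/1745


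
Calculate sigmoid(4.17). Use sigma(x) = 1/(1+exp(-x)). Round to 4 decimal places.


sigma(4.17) = 1/(1+e^(-4.17)) = 1/(1+0.015452) = 1/1.015452 = 0.9848.

0.9848


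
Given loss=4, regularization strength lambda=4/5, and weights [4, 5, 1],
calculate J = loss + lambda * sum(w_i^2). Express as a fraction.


L2 sq norm = sum(w^2) = 42. J = 4 + 4/5 * 42 = 188/5.

188/5


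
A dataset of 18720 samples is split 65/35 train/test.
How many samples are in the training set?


Test set = 18720 * 35% = 6552. Training set = 18720 - 6552 = 12168.

12168


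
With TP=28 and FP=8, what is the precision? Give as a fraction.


Precision = TP / (TP + FP) = 28 / 36 = 7/9.

7/9


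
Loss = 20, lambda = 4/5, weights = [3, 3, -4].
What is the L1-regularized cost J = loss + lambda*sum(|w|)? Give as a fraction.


L1 norm = sum(|w|) = 10. J = 20 + 4/5 * 10 = 28.

28


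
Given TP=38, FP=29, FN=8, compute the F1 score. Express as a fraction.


Precision = 38/67 = 38/67. Recall = 38/46 = 19/23. F1 = 2*P*R/(P+R) = 76/113.

76/113


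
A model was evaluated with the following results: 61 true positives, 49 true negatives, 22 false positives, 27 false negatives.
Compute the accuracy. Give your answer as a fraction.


Accuracy = (TP + TN) / (TP + TN + FP + FN) = (61 + 49) / 159 = 110/159.

110/159


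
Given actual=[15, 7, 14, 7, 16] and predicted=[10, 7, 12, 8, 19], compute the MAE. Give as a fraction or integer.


MAE = (1/5) * (|15-10|=5 + |7-7|=0 + |14-12|=2 + |7-8|=1 + |16-19|=3). Sum = 11. MAE = 11/5.

11/5


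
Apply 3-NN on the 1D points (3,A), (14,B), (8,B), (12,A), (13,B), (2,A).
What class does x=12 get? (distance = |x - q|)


Distances: |3-12|=9, |14-12|=2, |8-12|=4, |12-12|=0, |13-12|=1, |2-12|=10. 3 nearest: (12,A), (13,B), (14,B). Counts: {'A': 1, 'B': 2}. Majority class: B.

B


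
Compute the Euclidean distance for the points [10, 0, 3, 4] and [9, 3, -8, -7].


d = sqrt(sum of squared differences). (10-9)^2=1, (0-3)^2=9, (3--8)^2=121, (4--7)^2=121. Sum = 252.

sqrt(252)


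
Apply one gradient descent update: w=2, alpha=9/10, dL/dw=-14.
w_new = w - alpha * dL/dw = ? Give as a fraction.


w_new = 2 - 9/10 * -14 = 2 - -63/5 = 73/5.

73/5


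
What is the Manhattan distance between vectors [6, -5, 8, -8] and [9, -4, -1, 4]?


d = sum of absolute differences: |6-9|=3 + |-5--4|=1 + |8--1|=9 + |-8-4|=12 = 25.

25


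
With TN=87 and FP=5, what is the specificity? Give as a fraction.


Specificity = TN / (TN + FP) = 87 / 92 = 87/92.

87/92


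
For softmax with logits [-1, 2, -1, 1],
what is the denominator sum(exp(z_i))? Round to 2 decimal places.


Denom = e^-1=0.3679 + e^2=7.3891 + e^-1=0.3679 + e^1=2.7183. Sum = 10.8432, which rounds to 10.84.

10.84


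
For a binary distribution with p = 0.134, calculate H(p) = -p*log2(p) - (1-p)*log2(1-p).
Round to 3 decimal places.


H = -0.134*log2(0.134) - 0.866*log2(0.866) = 0.568.

0.568


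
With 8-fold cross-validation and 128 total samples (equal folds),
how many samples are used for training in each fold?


Each validation fold has 128/8 = 16 samples. Training set = 128 - 16 = 112.

112


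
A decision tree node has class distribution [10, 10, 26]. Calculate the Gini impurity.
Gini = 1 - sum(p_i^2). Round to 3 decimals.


Total = 46. Proportions: 10/46, 10/46, 26/46. sum(p_i^2) = 0.4140. Gini = 1 - 0.4140 = 0.5860, which rounds to 0.586.

0.586


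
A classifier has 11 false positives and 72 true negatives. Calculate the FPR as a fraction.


FPR = FP / (FP + TN) = 11 / 83 = 11/83.

11/83


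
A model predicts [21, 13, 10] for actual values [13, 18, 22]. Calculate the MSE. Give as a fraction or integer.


MSE = (1/3) * ((13-21)^2=64 + (18-13)^2=25 + (22-10)^2=144). Sum = 233. MSE = 233/3.

233/3


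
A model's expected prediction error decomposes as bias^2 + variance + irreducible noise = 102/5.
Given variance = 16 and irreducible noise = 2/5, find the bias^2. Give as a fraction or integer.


Total error = bias^2 + variance + irreducible noise. So bias^2 = 102/5 - 16 - 2/5 = 4.

4


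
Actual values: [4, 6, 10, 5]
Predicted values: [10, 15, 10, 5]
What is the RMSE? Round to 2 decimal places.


MSE = 29.2500. RMSE = sqrt(29.2500) = 5.41.

5.41


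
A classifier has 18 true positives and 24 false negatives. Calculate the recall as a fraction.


Recall = TP / (TP + FN) = 18 / 42 = 3/7.

3/7


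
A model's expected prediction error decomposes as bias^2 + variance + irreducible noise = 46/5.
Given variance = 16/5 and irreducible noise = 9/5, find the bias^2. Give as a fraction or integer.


Total error = bias^2 + variance + irreducible noise. So bias^2 = 46/5 - 16/5 - 9/5 = 21/5.

21/5


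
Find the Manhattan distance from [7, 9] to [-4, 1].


d = sum of absolute differences: |7--4|=11 + |9-1|=8 = 19.

19


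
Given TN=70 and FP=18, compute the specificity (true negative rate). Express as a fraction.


Specificity = TN / (TN + FP) = 70 / 88 = 35/44.

35/44


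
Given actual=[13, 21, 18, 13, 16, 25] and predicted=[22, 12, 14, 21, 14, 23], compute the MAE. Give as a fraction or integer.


MAE = (1/6) * (|13-22|=9 + |21-12|=9 + |18-14|=4 + |13-21|=8 + |16-14|=2 + |25-23|=2). Sum = 34. MAE = 17/3.

17/3


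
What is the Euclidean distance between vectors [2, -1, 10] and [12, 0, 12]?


d = sqrt(sum of squared differences). (2-12)^2=100, (-1-0)^2=1, (10-12)^2=4. Sum = 105.

sqrt(105)


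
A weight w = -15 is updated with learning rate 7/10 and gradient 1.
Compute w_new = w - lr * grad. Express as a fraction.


w_new = -15 - 7/10 * 1 = -15 - 7/10 = -157/10.

-157/10


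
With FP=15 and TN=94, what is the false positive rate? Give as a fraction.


FPR = FP / (FP + TN) = 15 / 109 = 15/109.

15/109


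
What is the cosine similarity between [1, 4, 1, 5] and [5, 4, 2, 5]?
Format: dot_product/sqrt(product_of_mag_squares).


dot = 48. |a|^2 = 43, |b|^2 = 70. cos = 48/sqrt(3010).

48/sqrt(3010)


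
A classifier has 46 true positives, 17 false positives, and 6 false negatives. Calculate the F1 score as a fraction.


Precision = 46/63 = 46/63. Recall = 46/52 = 23/26. F1 = 2*P*R/(P+R) = 4/5.

4/5


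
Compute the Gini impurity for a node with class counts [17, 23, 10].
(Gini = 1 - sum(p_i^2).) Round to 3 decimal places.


Total = 50. Proportions: 17/50, 23/50, 10/50. sum(p_i^2) = 0.3672. Gini = 1 - 0.3672 = 0.6328, which rounds to 0.633.

0.633


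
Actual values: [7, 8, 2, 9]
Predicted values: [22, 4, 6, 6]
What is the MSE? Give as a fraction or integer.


MSE = (1/4) * ((7-22)^2=225 + (8-4)^2=16 + (2-6)^2=16 + (9-6)^2=9). Sum = 266. MSE = 133/2.

133/2


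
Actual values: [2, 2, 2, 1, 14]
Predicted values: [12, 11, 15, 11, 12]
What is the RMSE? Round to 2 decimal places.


MSE = 90.8000. RMSE = sqrt(90.8000) = 9.53.

9.53


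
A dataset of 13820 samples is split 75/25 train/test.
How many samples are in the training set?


Test set = 13820 * 25% = 3455. Training set = 13820 - 3455 = 10365.

10365


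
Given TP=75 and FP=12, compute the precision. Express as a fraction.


Precision = TP / (TP + FP) = 75 / 87 = 25/29.

25/29


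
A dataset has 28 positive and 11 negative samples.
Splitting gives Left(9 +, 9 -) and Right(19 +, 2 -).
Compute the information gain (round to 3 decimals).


H(parent) = 0.8582. H(left) = 1.0000, H(right) = 0.4537. Weighted = (18/39)*1.0000 + (21/39)*0.4537 = 0.7058. IG = 0.8582 - 0.7058 = 0.1524, which rounds to 0.152.

0.152


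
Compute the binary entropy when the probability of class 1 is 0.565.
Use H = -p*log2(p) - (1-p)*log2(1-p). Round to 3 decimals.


H = -0.565*log2(0.565) - 0.435*log2(0.435) = 0.988.

0.988


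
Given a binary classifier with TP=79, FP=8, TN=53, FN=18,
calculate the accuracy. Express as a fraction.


Accuracy = (TP + TN) / (TP + TN + FP + FN) = (79 + 53) / 158 = 66/79.

66/79


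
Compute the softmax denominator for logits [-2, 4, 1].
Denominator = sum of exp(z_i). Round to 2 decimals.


Denom = e^-2=0.1353 + e^4=54.5982 + e^1=2.7183. Sum = 57.4518, which rounds to 57.45.

57.45


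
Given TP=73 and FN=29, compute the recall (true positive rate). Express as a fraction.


Recall = TP / (TP + FN) = 73 / 102 = 73/102.

73/102


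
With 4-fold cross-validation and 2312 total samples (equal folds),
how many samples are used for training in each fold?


Each validation fold has 2312/4 = 578 samples. Training set = 2312 - 578 = 1734.

1734


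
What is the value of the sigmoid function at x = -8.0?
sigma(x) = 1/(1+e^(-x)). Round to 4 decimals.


sigma(-8.0) = 1/(1+e^(8.0)) = 1/(1+2980.957987) = 1/2981.957987 = 0.0003.

0.0003


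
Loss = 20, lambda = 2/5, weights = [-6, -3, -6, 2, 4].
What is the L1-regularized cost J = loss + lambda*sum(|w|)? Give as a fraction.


L1 norm = sum(|w|) = 21. J = 20 + 2/5 * 21 = 142/5.

142/5


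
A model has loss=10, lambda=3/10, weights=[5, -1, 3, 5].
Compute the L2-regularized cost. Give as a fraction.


L2 sq norm = sum(w^2) = 60. J = 10 + 3/10 * 60 = 28.

28


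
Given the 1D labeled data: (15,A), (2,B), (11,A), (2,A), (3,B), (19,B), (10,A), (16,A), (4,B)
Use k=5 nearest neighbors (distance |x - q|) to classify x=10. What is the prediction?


Distances: |15-10|=5, |2-10|=8, |11-10|=1, |2-10|=8, |3-10|=7, |19-10|=9, |10-10|=0, |16-10|=6, |4-10|=6. 5 nearest: (10,A), (11,A), (15,A), (16,A), (4,B). Counts: {'A': 4, 'B': 1}. Majority class: A.

A


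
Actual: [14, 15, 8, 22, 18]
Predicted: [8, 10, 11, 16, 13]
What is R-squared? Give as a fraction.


Mean(y) = 77/5. SS_res = 131. SS_tot = 536/5. R^2 = 1 - 131/(536/5) = -119/536.

-119/536


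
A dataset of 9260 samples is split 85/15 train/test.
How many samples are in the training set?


Test set = 9260 * 15% = 1389. Training set = 9260 - 1389 = 7871.

7871


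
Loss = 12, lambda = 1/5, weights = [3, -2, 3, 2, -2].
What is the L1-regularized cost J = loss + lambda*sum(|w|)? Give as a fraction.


L1 norm = sum(|w|) = 12. J = 12 + 1/5 * 12 = 72/5.

72/5


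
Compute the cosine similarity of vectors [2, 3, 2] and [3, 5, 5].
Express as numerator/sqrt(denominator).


dot = 31. |a|^2 = 17, |b|^2 = 59. cos = 31/sqrt(1003).

31/sqrt(1003)


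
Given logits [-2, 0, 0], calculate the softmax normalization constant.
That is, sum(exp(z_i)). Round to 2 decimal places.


Denom = e^-2=0.1353 + e^0=1.0000 + e^0=1.0000. Sum = 2.1353, which rounds to 2.14.

2.14


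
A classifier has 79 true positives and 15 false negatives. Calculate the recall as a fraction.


Recall = TP / (TP + FN) = 79 / 94 = 79/94.

79/94


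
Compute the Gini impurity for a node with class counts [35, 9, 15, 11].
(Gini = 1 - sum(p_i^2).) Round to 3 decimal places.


Total = 70. Proportions: 35/70, 9/70, 15/70, 11/70. sum(p_i^2) = 0.3371. Gini = 1 - 0.3371 = 0.6629, which rounds to 0.663.

0.663


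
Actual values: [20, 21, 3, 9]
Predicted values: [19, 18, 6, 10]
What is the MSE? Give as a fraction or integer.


MSE = (1/4) * ((20-19)^2=1 + (21-18)^2=9 + (3-6)^2=9 + (9-10)^2=1). Sum = 20. MSE = 5.

5


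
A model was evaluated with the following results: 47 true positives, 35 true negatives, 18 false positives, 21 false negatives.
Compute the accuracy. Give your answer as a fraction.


Accuracy = (TP + TN) / (TP + TN + FP + FN) = (47 + 35) / 121 = 82/121.

82/121


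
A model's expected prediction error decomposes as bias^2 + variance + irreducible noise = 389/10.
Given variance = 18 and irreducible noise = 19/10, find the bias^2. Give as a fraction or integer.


Total error = bias^2 + variance + irreducible noise. So bias^2 = 389/10 - 18 - 19/10 = 19.

19


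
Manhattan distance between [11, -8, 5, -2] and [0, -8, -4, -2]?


d = sum of absolute differences: |11-0|=11 + |-8--8|=0 + |5--4|=9 + |-2--2|=0 = 20.

20


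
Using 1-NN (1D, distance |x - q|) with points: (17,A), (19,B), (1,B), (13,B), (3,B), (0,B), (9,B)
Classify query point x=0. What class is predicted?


Distances: |17-0|=17, |19-0|=19, |1-0|=1, |13-0|=13, |3-0|=3, |0-0|=0, |9-0|=9. 1 nearest: (0,B). Counts: {'B': 1}. Majority class: B.

B


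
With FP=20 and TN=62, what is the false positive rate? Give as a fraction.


FPR = FP / (FP + TN) = 20 / 82 = 10/41.

10/41


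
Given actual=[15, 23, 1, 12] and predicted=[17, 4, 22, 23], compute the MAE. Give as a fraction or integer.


MAE = (1/4) * (|15-17|=2 + |23-4|=19 + |1-22|=21 + |12-23|=11). Sum = 53. MAE = 53/4.

53/4


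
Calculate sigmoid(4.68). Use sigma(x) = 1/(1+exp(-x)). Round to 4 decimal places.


sigma(4.68) = 1/(1+e^(-4.68)) = 1/(1+0.009279) = 1/1.009279 = 0.9908.

0.9908


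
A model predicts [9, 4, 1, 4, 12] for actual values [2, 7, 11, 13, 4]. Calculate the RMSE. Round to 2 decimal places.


MSE = 60.6000. RMSE = sqrt(60.6000) = 7.78.

7.78


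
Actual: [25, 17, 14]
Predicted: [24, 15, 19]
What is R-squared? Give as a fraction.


Mean(y) = 56/3. SS_res = 30. SS_tot = 194/3. R^2 = 1 - 30/(194/3) = 52/97.

52/97


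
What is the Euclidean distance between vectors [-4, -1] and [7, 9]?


d = sqrt(sum of squared differences). (-4-7)^2=121, (-1-9)^2=100. Sum = 221.

sqrt(221)


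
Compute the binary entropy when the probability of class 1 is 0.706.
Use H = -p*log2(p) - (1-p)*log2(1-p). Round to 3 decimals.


H = -0.706*log2(0.706) - 0.294*log2(0.294) = 0.874.

0.874


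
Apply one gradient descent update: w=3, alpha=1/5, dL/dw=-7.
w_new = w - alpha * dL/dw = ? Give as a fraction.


w_new = 3 - 1/5 * -7 = 3 - -7/5 = 22/5.

22/5


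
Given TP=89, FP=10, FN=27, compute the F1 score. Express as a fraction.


Precision = 89/99 = 89/99. Recall = 89/116 = 89/116. F1 = 2*P*R/(P+R) = 178/215.

178/215


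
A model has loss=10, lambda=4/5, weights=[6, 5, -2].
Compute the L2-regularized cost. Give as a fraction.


L2 sq norm = sum(w^2) = 65. J = 10 + 4/5 * 65 = 62.

62


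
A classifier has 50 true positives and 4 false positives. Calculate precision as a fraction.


Precision = TP / (TP + FP) = 50 / 54 = 25/27.

25/27


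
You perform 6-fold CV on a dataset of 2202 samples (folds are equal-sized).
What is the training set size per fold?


Each validation fold has 2202/6 = 367 samples. Training set = 2202 - 367 = 1835.

1835


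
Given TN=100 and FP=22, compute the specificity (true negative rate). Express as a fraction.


Specificity = TN / (TN + FP) = 100 / 122 = 50/61.

50/61


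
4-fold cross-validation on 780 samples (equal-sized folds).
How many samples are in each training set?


Each validation fold has 780/4 = 195 samples. Training set = 780 - 195 = 585.

585


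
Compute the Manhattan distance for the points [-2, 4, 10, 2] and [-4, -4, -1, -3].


d = sum of absolute differences: |-2--4|=2 + |4--4|=8 + |10--1|=11 + |2--3|=5 = 26.

26


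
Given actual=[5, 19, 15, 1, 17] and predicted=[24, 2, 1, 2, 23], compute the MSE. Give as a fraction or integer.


MSE = (1/5) * ((5-24)^2=361 + (19-2)^2=289 + (15-1)^2=196 + (1-2)^2=1 + (17-23)^2=36). Sum = 883. MSE = 883/5.

883/5


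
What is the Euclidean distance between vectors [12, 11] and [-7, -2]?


d = sqrt(sum of squared differences). (12--7)^2=361, (11--2)^2=169. Sum = 530.

sqrt(530)


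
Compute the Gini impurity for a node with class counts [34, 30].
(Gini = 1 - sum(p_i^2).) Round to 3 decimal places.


Total = 64. Proportions: 34/64, 30/64. sum(p_i^2) = 0.5020. Gini = 1 - 0.5020 = 0.4980, which rounds to 0.498.

0.498


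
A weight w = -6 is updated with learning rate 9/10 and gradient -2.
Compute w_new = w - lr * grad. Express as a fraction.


w_new = -6 - 9/10 * -2 = -6 - -9/5 = -21/5.

-21/5


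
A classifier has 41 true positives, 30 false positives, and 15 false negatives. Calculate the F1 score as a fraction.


Precision = 41/71 = 41/71. Recall = 41/56 = 41/56. F1 = 2*P*R/(P+R) = 82/127.

82/127


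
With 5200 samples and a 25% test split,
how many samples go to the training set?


Test set = 5200 * 25% = 1300. Training set = 5200 - 1300 = 3900.

3900


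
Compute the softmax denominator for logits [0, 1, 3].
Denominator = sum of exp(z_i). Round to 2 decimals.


Denom = e^0=1.0000 + e^1=2.7183 + e^3=20.0855. Sum = 23.8038, which rounds to 23.80.

23.80


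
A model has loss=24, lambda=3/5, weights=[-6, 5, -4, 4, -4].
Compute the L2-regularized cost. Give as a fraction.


L2 sq norm = sum(w^2) = 109. J = 24 + 3/5 * 109 = 447/5.

447/5


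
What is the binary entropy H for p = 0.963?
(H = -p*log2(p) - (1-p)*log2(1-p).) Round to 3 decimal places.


H = -0.963*log2(0.963) - 0.037*log2(0.037) = 0.228.

0.228


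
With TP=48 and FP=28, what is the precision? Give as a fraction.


Precision = TP / (TP + FP) = 48 / 76 = 12/19.

12/19


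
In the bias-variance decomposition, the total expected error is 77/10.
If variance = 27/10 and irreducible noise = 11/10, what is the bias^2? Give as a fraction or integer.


Total error = bias^2 + variance + irreducible noise. So bias^2 = 77/10 - 27/10 - 11/10 = 39/10.

39/10


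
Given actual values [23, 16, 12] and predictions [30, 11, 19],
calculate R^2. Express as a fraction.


Mean(y) = 17. SS_res = 123. SS_tot = 62. R^2 = 1 - 123/(62) = -61/62.

-61/62


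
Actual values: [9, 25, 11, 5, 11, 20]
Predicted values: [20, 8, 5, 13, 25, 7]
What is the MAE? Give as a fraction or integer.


MAE = (1/6) * (|9-20|=11 + |25-8|=17 + |11-5|=6 + |5-13|=8 + |11-25|=14 + |20-7|=13). Sum = 69. MAE = 23/2.

23/2


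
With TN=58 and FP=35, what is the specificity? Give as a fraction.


Specificity = TN / (TN + FP) = 58 / 93 = 58/93.

58/93


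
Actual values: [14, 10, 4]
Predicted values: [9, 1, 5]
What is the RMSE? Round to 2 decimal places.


MSE = 35.6667. RMSE = sqrt(35.6667) = 5.97.

5.97


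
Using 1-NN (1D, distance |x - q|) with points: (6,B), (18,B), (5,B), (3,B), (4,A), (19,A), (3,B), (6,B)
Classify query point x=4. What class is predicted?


Distances: |6-4|=2, |18-4|=14, |5-4|=1, |3-4|=1, |4-4|=0, |19-4|=15, |3-4|=1, |6-4|=2. 1 nearest: (4,A). Counts: {'A': 1}. Majority class: A.

A


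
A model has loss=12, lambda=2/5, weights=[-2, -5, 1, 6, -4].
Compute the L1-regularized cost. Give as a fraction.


L1 norm = sum(|w|) = 18. J = 12 + 2/5 * 18 = 96/5.

96/5


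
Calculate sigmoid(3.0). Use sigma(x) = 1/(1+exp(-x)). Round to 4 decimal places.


sigma(3.0) = 1/(1+e^(-3.0)) = 1/(1+0.049787) = 1/1.049787 = 0.9526.

0.9526


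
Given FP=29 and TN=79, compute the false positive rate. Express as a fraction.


FPR = FP / (FP + TN) = 29 / 108 = 29/108.

29/108


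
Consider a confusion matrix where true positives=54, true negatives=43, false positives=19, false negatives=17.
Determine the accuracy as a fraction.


Accuracy = (TP + TN) / (TP + TN + FP + FN) = (54 + 43) / 133 = 97/133.

97/133


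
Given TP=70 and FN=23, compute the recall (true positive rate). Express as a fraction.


Recall = TP / (TP + FN) = 70 / 93 = 70/93.

70/93


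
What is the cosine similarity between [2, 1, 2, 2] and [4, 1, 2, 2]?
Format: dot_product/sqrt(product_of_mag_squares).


dot = 17. |a|^2 = 13, |b|^2 = 25. cos = 17/sqrt(325).

17/sqrt(325)


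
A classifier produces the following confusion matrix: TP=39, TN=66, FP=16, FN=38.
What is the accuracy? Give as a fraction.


Accuracy = (TP + TN) / (TP + TN + FP + FN) = (39 + 66) / 159 = 35/53.

35/53


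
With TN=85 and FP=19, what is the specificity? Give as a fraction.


Specificity = TN / (TN + FP) = 85 / 104 = 85/104.

85/104


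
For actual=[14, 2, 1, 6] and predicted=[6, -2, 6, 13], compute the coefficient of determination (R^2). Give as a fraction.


Mean(y) = 23/4. SS_res = 154. SS_tot = 419/4. R^2 = 1 - 154/(419/4) = -197/419.

-197/419


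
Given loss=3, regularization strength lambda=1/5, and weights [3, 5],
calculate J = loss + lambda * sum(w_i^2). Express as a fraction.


L2 sq norm = sum(w^2) = 34. J = 3 + 1/5 * 34 = 49/5.

49/5


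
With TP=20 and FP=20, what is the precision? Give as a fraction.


Precision = TP / (TP + FP) = 20 / 40 = 1/2.

1/2


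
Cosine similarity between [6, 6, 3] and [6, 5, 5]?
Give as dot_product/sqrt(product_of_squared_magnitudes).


dot = 81. |a|^2 = 81, |b|^2 = 86. cos = 81/sqrt(6966).

81/sqrt(6966)


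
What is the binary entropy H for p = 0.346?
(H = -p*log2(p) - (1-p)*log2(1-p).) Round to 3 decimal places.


H = -0.346*log2(0.346) - 0.654*log2(0.654) = 0.930.

0.930


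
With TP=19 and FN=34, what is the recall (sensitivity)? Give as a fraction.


Recall = TP / (TP + FN) = 19 / 53 = 19/53.

19/53


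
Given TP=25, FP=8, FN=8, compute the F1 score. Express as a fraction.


Precision = 25/33 = 25/33. Recall = 25/33 = 25/33. F1 = 2*P*R/(P+R) = 25/33.

25/33


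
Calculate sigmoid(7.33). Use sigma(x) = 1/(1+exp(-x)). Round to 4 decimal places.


sigma(7.33) = 1/(1+e^(-7.33)) = 1/(1+0.000656) = 1/1.000656 = 0.9993.

0.9993


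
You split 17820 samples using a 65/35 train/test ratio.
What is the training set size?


Test set = 17820 * 35% = 6237. Training set = 17820 - 6237 = 11583.

11583


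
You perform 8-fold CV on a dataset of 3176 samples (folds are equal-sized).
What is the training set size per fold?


Each validation fold has 3176/8 = 397 samples. Training set = 3176 - 397 = 2779.

2779


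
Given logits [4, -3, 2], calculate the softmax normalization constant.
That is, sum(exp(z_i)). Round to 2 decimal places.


Denom = e^4=54.5982 + e^-3=0.0498 + e^2=7.3891. Sum = 62.0371, which rounds to 62.04.

62.04


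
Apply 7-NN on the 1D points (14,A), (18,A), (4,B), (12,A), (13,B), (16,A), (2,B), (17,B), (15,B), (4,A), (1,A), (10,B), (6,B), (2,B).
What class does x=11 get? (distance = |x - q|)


Distances: |14-11|=3, |18-11|=7, |4-11|=7, |12-11|=1, |13-11|=2, |16-11|=5, |2-11|=9, |17-11|=6, |15-11|=4, |4-11|=7, |1-11|=10, |10-11|=1, |6-11|=5, |2-11|=9. 7 nearest: (12,A), (10,B), (13,B), (14,A), (15,B), (16,A), (6,B). Counts: {'A': 3, 'B': 4}. Majority class: B.

B


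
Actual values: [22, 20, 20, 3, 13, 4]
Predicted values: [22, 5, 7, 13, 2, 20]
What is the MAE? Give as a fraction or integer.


MAE = (1/6) * (|22-22|=0 + |20-5|=15 + |20-7|=13 + |3-13|=10 + |13-2|=11 + |4-20|=16). Sum = 65. MAE = 65/6.

65/6


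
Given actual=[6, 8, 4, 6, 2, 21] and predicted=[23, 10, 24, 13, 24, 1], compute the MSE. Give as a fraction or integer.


MSE = (1/6) * ((6-23)^2=289 + (8-10)^2=4 + (4-24)^2=400 + (6-13)^2=49 + (2-24)^2=484 + (21-1)^2=400). Sum = 1626. MSE = 271.

271


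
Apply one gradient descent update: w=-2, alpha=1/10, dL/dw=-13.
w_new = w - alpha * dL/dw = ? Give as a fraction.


w_new = -2 - 1/10 * -13 = -2 - -13/10 = -7/10.

-7/10


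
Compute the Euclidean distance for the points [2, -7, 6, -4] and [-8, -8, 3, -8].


d = sqrt(sum of squared differences). (2--8)^2=100, (-7--8)^2=1, (6-3)^2=9, (-4--8)^2=16. Sum = 126.

sqrt(126)


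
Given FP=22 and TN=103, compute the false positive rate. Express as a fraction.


FPR = FP / (FP + TN) = 22 / 125 = 22/125.

22/125


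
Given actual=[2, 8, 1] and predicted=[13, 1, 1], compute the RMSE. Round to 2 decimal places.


MSE = 56.6667. RMSE = sqrt(56.6667) = 7.53.

7.53


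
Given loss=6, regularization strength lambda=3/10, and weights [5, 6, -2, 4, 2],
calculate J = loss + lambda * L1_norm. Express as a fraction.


L1 norm = sum(|w|) = 19. J = 6 + 3/10 * 19 = 117/10.

117/10


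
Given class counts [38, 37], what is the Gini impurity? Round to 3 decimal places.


Total = 75. Proportions: 38/75, 37/75. sum(p_i^2) = 0.5001. Gini = 1 - 0.5001 = 0.4999, which rounds to 0.500.

0.500


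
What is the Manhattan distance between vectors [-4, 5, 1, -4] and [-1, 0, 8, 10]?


d = sum of absolute differences: |-4--1|=3 + |5-0|=5 + |1-8|=7 + |-4-10|=14 = 29.

29


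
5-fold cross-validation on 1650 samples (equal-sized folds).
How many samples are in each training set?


Each validation fold has 1650/5 = 330 samples. Training set = 1650 - 330 = 1320.

1320


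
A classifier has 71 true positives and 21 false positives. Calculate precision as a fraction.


Precision = TP / (TP + FP) = 71 / 92 = 71/92.

71/92


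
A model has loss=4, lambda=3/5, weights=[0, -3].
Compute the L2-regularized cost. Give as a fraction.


L2 sq norm = sum(w^2) = 9. J = 4 + 3/5 * 9 = 47/5.

47/5


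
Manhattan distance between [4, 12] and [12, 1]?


d = sum of absolute differences: |4-12|=8 + |12-1|=11 = 19.

19


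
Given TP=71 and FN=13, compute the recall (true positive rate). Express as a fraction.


Recall = TP / (TP + FN) = 71 / 84 = 71/84.

71/84


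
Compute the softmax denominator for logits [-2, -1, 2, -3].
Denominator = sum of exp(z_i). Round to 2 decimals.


Denom = e^-2=0.1353 + e^-1=0.3679 + e^2=7.3891 + e^-3=0.0498. Sum = 7.9421, which rounds to 7.94.

7.94


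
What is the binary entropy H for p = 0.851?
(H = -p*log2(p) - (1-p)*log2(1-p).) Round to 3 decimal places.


H = -0.851*log2(0.851) - 0.149*log2(0.149) = 0.607.

0.607


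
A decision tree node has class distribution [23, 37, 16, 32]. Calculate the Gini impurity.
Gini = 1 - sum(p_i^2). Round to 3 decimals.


Total = 108. Proportions: 23/108, 37/108, 16/108, 32/108. sum(p_i^2) = 0.2725. Gini = 1 - 0.2725 = 0.7275, which rounds to 0.728.

0.728


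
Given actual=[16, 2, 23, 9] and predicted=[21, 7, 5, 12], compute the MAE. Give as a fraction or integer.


MAE = (1/4) * (|16-21|=5 + |2-7|=5 + |23-5|=18 + |9-12|=3). Sum = 31. MAE = 31/4.

31/4


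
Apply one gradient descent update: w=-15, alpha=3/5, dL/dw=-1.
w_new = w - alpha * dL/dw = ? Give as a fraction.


w_new = -15 - 3/5 * -1 = -15 - -3/5 = -72/5.

-72/5


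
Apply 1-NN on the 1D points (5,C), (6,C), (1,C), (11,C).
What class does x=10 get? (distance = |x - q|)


Distances: |5-10|=5, |6-10|=4, |1-10|=9, |11-10|=1. 1 nearest: (11,C). Counts: {'C': 1}. Majority class: C.

C


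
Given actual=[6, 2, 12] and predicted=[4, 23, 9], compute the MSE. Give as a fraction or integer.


MSE = (1/3) * ((6-4)^2=4 + (2-23)^2=441 + (12-9)^2=9). Sum = 454. MSE = 454/3.

454/3


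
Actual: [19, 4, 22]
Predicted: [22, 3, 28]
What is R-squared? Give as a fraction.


Mean(y) = 15. SS_res = 46. SS_tot = 186. R^2 = 1 - 46/(186) = 70/93.

70/93


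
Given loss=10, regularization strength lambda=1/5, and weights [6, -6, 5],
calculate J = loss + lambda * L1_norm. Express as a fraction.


L1 norm = sum(|w|) = 17. J = 10 + 1/5 * 17 = 67/5.

67/5


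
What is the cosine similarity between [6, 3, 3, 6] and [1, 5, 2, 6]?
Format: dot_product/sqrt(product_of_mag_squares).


dot = 63. |a|^2 = 90, |b|^2 = 66. cos = 63/sqrt(5940).

63/sqrt(5940)


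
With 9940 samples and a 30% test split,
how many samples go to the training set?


Test set = 9940 * 30% = 2982. Training set = 9940 - 2982 = 6958.

6958


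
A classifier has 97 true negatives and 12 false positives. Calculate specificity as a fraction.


Specificity = TN / (TN + FP) = 97 / 109 = 97/109.

97/109


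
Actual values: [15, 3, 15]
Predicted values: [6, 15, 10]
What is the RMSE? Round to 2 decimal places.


MSE = 83.3333. RMSE = sqrt(83.3333) = 9.13.

9.13


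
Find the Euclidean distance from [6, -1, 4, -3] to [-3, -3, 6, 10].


d = sqrt(sum of squared differences). (6--3)^2=81, (-1--3)^2=4, (4-6)^2=4, (-3-10)^2=169. Sum = 258.

sqrt(258)


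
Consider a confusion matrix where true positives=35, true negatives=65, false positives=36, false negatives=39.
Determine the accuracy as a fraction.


Accuracy = (TP + TN) / (TP + TN + FP + FN) = (35 + 65) / 175 = 4/7.

4/7


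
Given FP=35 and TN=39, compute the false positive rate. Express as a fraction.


FPR = FP / (FP + TN) = 35 / 74 = 35/74.

35/74


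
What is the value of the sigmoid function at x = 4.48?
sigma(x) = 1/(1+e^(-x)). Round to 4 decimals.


sigma(4.48) = 1/(1+e^(-4.48)) = 1/(1+0.011333) = 1/1.011333 = 0.9888.

0.9888


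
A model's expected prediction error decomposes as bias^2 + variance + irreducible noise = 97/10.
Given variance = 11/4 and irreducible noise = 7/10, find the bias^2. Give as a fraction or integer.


Total error = bias^2 + variance + irreducible noise. So bias^2 = 97/10 - 11/4 - 7/10 = 25/4.

25/4


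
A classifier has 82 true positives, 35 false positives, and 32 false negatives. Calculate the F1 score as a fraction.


Precision = 82/117 = 82/117. Recall = 82/114 = 41/57. F1 = 2*P*R/(P+R) = 164/231.

164/231


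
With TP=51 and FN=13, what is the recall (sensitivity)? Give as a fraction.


Recall = TP / (TP + FN) = 51 / 64 = 51/64.

51/64
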